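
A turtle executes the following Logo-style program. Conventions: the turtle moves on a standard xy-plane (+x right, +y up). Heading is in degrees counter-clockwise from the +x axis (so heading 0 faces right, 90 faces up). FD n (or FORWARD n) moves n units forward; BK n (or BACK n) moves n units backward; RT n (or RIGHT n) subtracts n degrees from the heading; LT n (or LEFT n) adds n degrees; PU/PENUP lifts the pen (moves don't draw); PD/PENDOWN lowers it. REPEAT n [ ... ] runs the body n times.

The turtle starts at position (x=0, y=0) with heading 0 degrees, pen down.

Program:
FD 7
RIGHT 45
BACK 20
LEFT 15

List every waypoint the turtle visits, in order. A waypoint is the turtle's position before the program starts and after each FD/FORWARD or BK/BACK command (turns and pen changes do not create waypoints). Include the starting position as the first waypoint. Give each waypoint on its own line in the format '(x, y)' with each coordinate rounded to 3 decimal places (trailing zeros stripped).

Answer: (0, 0)
(7, 0)
(-7.142, 14.142)

Derivation:
Executing turtle program step by step:
Start: pos=(0,0), heading=0, pen down
FD 7: (0,0) -> (7,0) [heading=0, draw]
RT 45: heading 0 -> 315
BK 20: (7,0) -> (-7.142,14.142) [heading=315, draw]
LT 15: heading 315 -> 330
Final: pos=(-7.142,14.142), heading=330, 2 segment(s) drawn
Waypoints (3 total):
(0, 0)
(7, 0)
(-7.142, 14.142)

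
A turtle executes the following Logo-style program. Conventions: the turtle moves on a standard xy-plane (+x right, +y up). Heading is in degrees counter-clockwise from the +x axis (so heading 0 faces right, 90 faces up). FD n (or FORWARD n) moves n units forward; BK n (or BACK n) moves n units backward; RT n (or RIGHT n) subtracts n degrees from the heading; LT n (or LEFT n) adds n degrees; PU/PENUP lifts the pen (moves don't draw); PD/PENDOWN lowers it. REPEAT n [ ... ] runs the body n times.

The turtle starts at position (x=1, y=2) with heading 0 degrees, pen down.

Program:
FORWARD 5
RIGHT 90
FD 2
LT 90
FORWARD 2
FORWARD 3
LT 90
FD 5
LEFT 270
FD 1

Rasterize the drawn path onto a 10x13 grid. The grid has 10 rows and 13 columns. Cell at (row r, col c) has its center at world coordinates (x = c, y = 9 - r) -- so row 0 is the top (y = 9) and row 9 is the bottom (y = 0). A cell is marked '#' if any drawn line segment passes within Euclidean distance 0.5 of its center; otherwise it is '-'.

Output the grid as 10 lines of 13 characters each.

Segment 0: (1,2) -> (6,2)
Segment 1: (6,2) -> (6,0)
Segment 2: (6,0) -> (8,0)
Segment 3: (8,0) -> (11,0)
Segment 4: (11,0) -> (11,5)
Segment 5: (11,5) -> (12,5)

Answer: -------------
-------------
-------------
-------------
-----------##
-----------#-
-----------#-
-######----#-
------#----#-
------######-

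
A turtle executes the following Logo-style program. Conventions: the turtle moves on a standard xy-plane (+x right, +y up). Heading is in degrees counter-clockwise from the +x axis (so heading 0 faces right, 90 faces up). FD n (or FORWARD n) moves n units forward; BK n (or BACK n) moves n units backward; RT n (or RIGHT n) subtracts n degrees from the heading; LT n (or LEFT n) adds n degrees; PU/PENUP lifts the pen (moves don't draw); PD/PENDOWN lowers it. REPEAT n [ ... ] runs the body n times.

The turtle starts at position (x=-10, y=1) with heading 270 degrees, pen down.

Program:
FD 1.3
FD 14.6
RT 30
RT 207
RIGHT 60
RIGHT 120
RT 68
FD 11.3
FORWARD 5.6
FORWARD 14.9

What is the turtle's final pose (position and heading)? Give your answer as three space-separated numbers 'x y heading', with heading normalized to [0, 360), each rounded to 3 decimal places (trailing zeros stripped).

Executing turtle program step by step:
Start: pos=(-10,1), heading=270, pen down
FD 1.3: (-10,1) -> (-10,-0.3) [heading=270, draw]
FD 14.6: (-10,-0.3) -> (-10,-14.9) [heading=270, draw]
RT 30: heading 270 -> 240
RT 207: heading 240 -> 33
RT 60: heading 33 -> 333
RT 120: heading 333 -> 213
RT 68: heading 213 -> 145
FD 11.3: (-10,-14.9) -> (-19.256,-8.419) [heading=145, draw]
FD 5.6: (-19.256,-8.419) -> (-23.844,-5.207) [heading=145, draw]
FD 14.9: (-23.844,-5.207) -> (-36.049,3.34) [heading=145, draw]
Final: pos=(-36.049,3.34), heading=145, 5 segment(s) drawn

Answer: -36.049 3.34 145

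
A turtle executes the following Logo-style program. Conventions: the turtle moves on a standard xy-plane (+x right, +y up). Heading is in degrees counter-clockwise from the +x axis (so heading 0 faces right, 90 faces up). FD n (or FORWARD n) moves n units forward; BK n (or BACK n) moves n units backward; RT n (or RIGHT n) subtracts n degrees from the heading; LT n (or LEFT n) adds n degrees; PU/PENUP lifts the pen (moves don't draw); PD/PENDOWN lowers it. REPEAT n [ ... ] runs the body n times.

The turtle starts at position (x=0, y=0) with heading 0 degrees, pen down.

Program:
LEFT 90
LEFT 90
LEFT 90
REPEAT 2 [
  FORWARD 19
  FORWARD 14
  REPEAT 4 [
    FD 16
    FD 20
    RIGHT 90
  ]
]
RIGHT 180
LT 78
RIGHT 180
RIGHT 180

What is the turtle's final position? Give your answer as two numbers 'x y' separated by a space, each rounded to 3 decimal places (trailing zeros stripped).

Executing turtle program step by step:
Start: pos=(0,0), heading=0, pen down
LT 90: heading 0 -> 90
LT 90: heading 90 -> 180
LT 90: heading 180 -> 270
REPEAT 2 [
  -- iteration 1/2 --
  FD 19: (0,0) -> (0,-19) [heading=270, draw]
  FD 14: (0,-19) -> (0,-33) [heading=270, draw]
  REPEAT 4 [
    -- iteration 1/4 --
    FD 16: (0,-33) -> (0,-49) [heading=270, draw]
    FD 20: (0,-49) -> (0,-69) [heading=270, draw]
    RT 90: heading 270 -> 180
    -- iteration 2/4 --
    FD 16: (0,-69) -> (-16,-69) [heading=180, draw]
    FD 20: (-16,-69) -> (-36,-69) [heading=180, draw]
    RT 90: heading 180 -> 90
    -- iteration 3/4 --
    FD 16: (-36,-69) -> (-36,-53) [heading=90, draw]
    FD 20: (-36,-53) -> (-36,-33) [heading=90, draw]
    RT 90: heading 90 -> 0
    -- iteration 4/4 --
    FD 16: (-36,-33) -> (-20,-33) [heading=0, draw]
    FD 20: (-20,-33) -> (0,-33) [heading=0, draw]
    RT 90: heading 0 -> 270
  ]
  -- iteration 2/2 --
  FD 19: (0,-33) -> (0,-52) [heading=270, draw]
  FD 14: (0,-52) -> (0,-66) [heading=270, draw]
  REPEAT 4 [
    -- iteration 1/4 --
    FD 16: (0,-66) -> (0,-82) [heading=270, draw]
    FD 20: (0,-82) -> (0,-102) [heading=270, draw]
    RT 90: heading 270 -> 180
    -- iteration 2/4 --
    FD 16: (0,-102) -> (-16,-102) [heading=180, draw]
    FD 20: (-16,-102) -> (-36,-102) [heading=180, draw]
    RT 90: heading 180 -> 90
    -- iteration 3/4 --
    FD 16: (-36,-102) -> (-36,-86) [heading=90, draw]
    FD 20: (-36,-86) -> (-36,-66) [heading=90, draw]
    RT 90: heading 90 -> 0
    -- iteration 4/4 --
    FD 16: (-36,-66) -> (-20,-66) [heading=0, draw]
    FD 20: (-20,-66) -> (0,-66) [heading=0, draw]
    RT 90: heading 0 -> 270
  ]
]
RT 180: heading 270 -> 90
LT 78: heading 90 -> 168
RT 180: heading 168 -> 348
RT 180: heading 348 -> 168
Final: pos=(0,-66), heading=168, 20 segment(s) drawn

Answer: 0 -66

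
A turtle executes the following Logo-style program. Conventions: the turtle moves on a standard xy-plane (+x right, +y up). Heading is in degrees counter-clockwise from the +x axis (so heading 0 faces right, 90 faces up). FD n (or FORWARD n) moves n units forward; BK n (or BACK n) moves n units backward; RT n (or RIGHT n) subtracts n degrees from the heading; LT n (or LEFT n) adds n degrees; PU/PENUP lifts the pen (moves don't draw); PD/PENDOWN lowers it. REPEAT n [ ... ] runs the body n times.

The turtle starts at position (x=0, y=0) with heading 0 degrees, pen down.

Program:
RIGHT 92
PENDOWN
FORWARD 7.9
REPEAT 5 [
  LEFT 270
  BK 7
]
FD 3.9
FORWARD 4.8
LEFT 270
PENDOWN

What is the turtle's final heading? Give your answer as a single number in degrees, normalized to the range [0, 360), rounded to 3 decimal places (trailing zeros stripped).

Executing turtle program step by step:
Start: pos=(0,0), heading=0, pen down
RT 92: heading 0 -> 268
PD: pen down
FD 7.9: (0,0) -> (-0.276,-7.895) [heading=268, draw]
REPEAT 5 [
  -- iteration 1/5 --
  LT 270: heading 268 -> 178
  BK 7: (-0.276,-7.895) -> (6.72,-8.139) [heading=178, draw]
  -- iteration 2/5 --
  LT 270: heading 178 -> 88
  BK 7: (6.72,-8.139) -> (6.476,-15.135) [heading=88, draw]
  -- iteration 3/5 --
  LT 270: heading 88 -> 358
  BK 7: (6.476,-15.135) -> (-0.52,-14.891) [heading=358, draw]
  -- iteration 4/5 --
  LT 270: heading 358 -> 268
  BK 7: (-0.52,-14.891) -> (-0.276,-7.895) [heading=268, draw]
  -- iteration 5/5 --
  LT 270: heading 268 -> 178
  BK 7: (-0.276,-7.895) -> (6.72,-8.139) [heading=178, draw]
]
FD 3.9: (6.72,-8.139) -> (2.822,-8.003) [heading=178, draw]
FD 4.8: (2.822,-8.003) -> (-1.975,-7.836) [heading=178, draw]
LT 270: heading 178 -> 88
PD: pen down
Final: pos=(-1.975,-7.836), heading=88, 8 segment(s) drawn

Answer: 88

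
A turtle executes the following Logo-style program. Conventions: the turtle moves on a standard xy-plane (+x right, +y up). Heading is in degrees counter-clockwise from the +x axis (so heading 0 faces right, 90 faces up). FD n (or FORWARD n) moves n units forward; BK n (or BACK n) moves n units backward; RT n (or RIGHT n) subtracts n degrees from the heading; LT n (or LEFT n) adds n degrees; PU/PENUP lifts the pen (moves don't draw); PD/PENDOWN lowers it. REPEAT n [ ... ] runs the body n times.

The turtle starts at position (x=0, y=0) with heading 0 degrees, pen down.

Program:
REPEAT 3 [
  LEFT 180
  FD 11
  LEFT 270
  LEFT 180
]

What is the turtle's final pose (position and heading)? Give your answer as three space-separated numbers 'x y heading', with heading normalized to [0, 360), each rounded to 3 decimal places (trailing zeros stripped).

Executing turtle program step by step:
Start: pos=(0,0), heading=0, pen down
REPEAT 3 [
  -- iteration 1/3 --
  LT 180: heading 0 -> 180
  FD 11: (0,0) -> (-11,0) [heading=180, draw]
  LT 270: heading 180 -> 90
  LT 180: heading 90 -> 270
  -- iteration 2/3 --
  LT 180: heading 270 -> 90
  FD 11: (-11,0) -> (-11,11) [heading=90, draw]
  LT 270: heading 90 -> 0
  LT 180: heading 0 -> 180
  -- iteration 3/3 --
  LT 180: heading 180 -> 0
  FD 11: (-11,11) -> (0,11) [heading=0, draw]
  LT 270: heading 0 -> 270
  LT 180: heading 270 -> 90
]
Final: pos=(0,11), heading=90, 3 segment(s) drawn

Answer: 0 11 90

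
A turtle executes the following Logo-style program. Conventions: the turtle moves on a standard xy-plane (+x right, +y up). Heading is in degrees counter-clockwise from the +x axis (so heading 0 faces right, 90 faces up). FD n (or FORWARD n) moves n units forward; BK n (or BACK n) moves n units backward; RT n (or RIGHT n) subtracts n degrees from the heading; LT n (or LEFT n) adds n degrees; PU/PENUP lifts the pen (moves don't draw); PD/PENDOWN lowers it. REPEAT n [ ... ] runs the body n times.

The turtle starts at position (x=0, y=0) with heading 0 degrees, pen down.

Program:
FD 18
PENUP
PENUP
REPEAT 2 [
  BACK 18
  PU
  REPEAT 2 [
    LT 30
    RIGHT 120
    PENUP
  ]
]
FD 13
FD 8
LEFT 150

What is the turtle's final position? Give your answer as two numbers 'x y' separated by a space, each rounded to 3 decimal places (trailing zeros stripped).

Executing turtle program step by step:
Start: pos=(0,0), heading=0, pen down
FD 18: (0,0) -> (18,0) [heading=0, draw]
PU: pen up
PU: pen up
REPEAT 2 [
  -- iteration 1/2 --
  BK 18: (18,0) -> (0,0) [heading=0, move]
  PU: pen up
  REPEAT 2 [
    -- iteration 1/2 --
    LT 30: heading 0 -> 30
    RT 120: heading 30 -> 270
    PU: pen up
    -- iteration 2/2 --
    LT 30: heading 270 -> 300
    RT 120: heading 300 -> 180
    PU: pen up
  ]
  -- iteration 2/2 --
  BK 18: (0,0) -> (18,0) [heading=180, move]
  PU: pen up
  REPEAT 2 [
    -- iteration 1/2 --
    LT 30: heading 180 -> 210
    RT 120: heading 210 -> 90
    PU: pen up
    -- iteration 2/2 --
    LT 30: heading 90 -> 120
    RT 120: heading 120 -> 0
    PU: pen up
  ]
]
FD 13: (18,0) -> (31,0) [heading=0, move]
FD 8: (31,0) -> (39,0) [heading=0, move]
LT 150: heading 0 -> 150
Final: pos=(39,0), heading=150, 1 segment(s) drawn

Answer: 39 0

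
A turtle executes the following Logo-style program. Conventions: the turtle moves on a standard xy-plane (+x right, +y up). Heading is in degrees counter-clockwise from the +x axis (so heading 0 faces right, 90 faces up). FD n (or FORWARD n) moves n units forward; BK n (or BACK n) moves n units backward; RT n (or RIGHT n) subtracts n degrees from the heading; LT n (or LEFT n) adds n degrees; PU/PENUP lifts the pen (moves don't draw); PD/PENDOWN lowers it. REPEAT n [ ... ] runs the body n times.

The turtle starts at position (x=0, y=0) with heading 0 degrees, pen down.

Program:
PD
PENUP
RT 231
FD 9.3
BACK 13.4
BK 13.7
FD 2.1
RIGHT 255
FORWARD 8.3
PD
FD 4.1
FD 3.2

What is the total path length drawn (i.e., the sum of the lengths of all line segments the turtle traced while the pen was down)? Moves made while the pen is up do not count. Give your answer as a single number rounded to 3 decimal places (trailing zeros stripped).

Answer: 7.3

Derivation:
Executing turtle program step by step:
Start: pos=(0,0), heading=0, pen down
PD: pen down
PU: pen up
RT 231: heading 0 -> 129
FD 9.3: (0,0) -> (-5.853,7.227) [heading=129, move]
BK 13.4: (-5.853,7.227) -> (2.58,-3.186) [heading=129, move]
BK 13.7: (2.58,-3.186) -> (11.202,-13.833) [heading=129, move]
FD 2.1: (11.202,-13.833) -> (9.88,-12.201) [heading=129, move]
RT 255: heading 129 -> 234
FD 8.3: (9.88,-12.201) -> (5.002,-18.916) [heading=234, move]
PD: pen down
FD 4.1: (5.002,-18.916) -> (2.592,-22.233) [heading=234, draw]
FD 3.2: (2.592,-22.233) -> (0.711,-24.822) [heading=234, draw]
Final: pos=(0.711,-24.822), heading=234, 2 segment(s) drawn

Segment lengths:
  seg 1: (5.002,-18.916) -> (2.592,-22.233), length = 4.1
  seg 2: (2.592,-22.233) -> (0.711,-24.822), length = 3.2
Total = 7.3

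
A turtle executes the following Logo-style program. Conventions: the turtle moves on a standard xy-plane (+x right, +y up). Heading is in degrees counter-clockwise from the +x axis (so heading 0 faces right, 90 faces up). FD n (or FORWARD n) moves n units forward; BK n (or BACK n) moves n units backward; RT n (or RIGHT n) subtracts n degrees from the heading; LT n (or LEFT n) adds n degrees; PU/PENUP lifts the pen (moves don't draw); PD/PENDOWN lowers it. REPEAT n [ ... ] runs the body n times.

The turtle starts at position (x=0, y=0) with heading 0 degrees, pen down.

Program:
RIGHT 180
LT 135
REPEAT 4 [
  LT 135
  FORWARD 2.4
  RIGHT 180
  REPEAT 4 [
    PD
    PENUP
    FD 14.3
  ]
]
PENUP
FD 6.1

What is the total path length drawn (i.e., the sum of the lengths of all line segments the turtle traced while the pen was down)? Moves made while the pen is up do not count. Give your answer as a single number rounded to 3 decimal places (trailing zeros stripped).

Executing turtle program step by step:
Start: pos=(0,0), heading=0, pen down
RT 180: heading 0 -> 180
LT 135: heading 180 -> 315
REPEAT 4 [
  -- iteration 1/4 --
  LT 135: heading 315 -> 90
  FD 2.4: (0,0) -> (0,2.4) [heading=90, draw]
  RT 180: heading 90 -> 270
  REPEAT 4 [
    -- iteration 1/4 --
    PD: pen down
    PU: pen up
    FD 14.3: (0,2.4) -> (0,-11.9) [heading=270, move]
    -- iteration 2/4 --
    PD: pen down
    PU: pen up
    FD 14.3: (0,-11.9) -> (0,-26.2) [heading=270, move]
    -- iteration 3/4 --
    PD: pen down
    PU: pen up
    FD 14.3: (0,-26.2) -> (0,-40.5) [heading=270, move]
    -- iteration 4/4 --
    PD: pen down
    PU: pen up
    FD 14.3: (0,-40.5) -> (0,-54.8) [heading=270, move]
  ]
  -- iteration 2/4 --
  LT 135: heading 270 -> 45
  FD 2.4: (0,-54.8) -> (1.697,-53.103) [heading=45, move]
  RT 180: heading 45 -> 225
  REPEAT 4 [
    -- iteration 1/4 --
    PD: pen down
    PU: pen up
    FD 14.3: (1.697,-53.103) -> (-8.415,-63.215) [heading=225, move]
    -- iteration 2/4 --
    PD: pen down
    PU: pen up
    FD 14.3: (-8.415,-63.215) -> (-18.526,-73.326) [heading=225, move]
    -- iteration 3/4 --
    PD: pen down
    PU: pen up
    FD 14.3: (-18.526,-73.326) -> (-28.638,-83.438) [heading=225, move]
    -- iteration 4/4 --
    PD: pen down
    PU: pen up
    FD 14.3: (-28.638,-83.438) -> (-38.749,-93.549) [heading=225, move]
  ]
  -- iteration 3/4 --
  LT 135: heading 225 -> 0
  FD 2.4: (-38.749,-93.549) -> (-36.349,-93.549) [heading=0, move]
  RT 180: heading 0 -> 180
  REPEAT 4 [
    -- iteration 1/4 --
    PD: pen down
    PU: pen up
    FD 14.3: (-36.349,-93.549) -> (-50.649,-93.549) [heading=180, move]
    -- iteration 2/4 --
    PD: pen down
    PU: pen up
    FD 14.3: (-50.649,-93.549) -> (-64.949,-93.549) [heading=180, move]
    -- iteration 3/4 --
    PD: pen down
    PU: pen up
    FD 14.3: (-64.949,-93.549) -> (-79.249,-93.549) [heading=180, move]
    -- iteration 4/4 --
    PD: pen down
    PU: pen up
    FD 14.3: (-79.249,-93.549) -> (-93.549,-93.549) [heading=180, move]
  ]
  -- iteration 4/4 --
  LT 135: heading 180 -> 315
  FD 2.4: (-93.549,-93.549) -> (-91.852,-95.247) [heading=315, move]
  RT 180: heading 315 -> 135
  REPEAT 4 [
    -- iteration 1/4 --
    PD: pen down
    PU: pen up
    FD 14.3: (-91.852,-95.247) -> (-101.964,-85.135) [heading=135, move]
    -- iteration 2/4 --
    PD: pen down
    PU: pen up
    FD 14.3: (-101.964,-85.135) -> (-112.076,-75.023) [heading=135, move]
    -- iteration 3/4 --
    PD: pen down
    PU: pen up
    FD 14.3: (-112.076,-75.023) -> (-122.187,-64.912) [heading=135, move]
    -- iteration 4/4 --
    PD: pen down
    PU: pen up
    FD 14.3: (-122.187,-64.912) -> (-132.299,-54.8) [heading=135, move]
  ]
]
PU: pen up
FD 6.1: (-132.299,-54.8) -> (-136.612,-50.487) [heading=135, move]
Final: pos=(-136.612,-50.487), heading=135, 1 segment(s) drawn

Segment lengths:
  seg 1: (0,0) -> (0,2.4), length = 2.4
Total = 2.4

Answer: 2.4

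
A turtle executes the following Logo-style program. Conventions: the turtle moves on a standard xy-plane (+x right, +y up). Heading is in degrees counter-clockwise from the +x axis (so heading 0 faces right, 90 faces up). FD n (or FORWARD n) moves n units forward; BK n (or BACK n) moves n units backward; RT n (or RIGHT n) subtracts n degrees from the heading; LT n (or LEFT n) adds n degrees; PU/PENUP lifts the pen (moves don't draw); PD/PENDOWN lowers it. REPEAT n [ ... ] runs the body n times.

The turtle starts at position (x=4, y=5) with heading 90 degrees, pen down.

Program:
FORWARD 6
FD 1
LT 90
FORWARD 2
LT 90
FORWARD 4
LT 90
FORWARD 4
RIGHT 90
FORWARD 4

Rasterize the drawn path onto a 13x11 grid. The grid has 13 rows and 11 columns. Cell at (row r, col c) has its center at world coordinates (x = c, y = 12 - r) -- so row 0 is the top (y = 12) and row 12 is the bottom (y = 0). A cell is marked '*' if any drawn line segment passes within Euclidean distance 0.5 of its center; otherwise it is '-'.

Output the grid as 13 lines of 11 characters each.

Answer: --***------
--*-*------
--*-*------
--*-*------
--*****----
----*-*----
----*-*----
----*-*----
------*----
-----------
-----------
-----------
-----------

Derivation:
Segment 0: (4,5) -> (4,11)
Segment 1: (4,11) -> (4,12)
Segment 2: (4,12) -> (2,12)
Segment 3: (2,12) -> (2,8)
Segment 4: (2,8) -> (6,8)
Segment 5: (6,8) -> (6,4)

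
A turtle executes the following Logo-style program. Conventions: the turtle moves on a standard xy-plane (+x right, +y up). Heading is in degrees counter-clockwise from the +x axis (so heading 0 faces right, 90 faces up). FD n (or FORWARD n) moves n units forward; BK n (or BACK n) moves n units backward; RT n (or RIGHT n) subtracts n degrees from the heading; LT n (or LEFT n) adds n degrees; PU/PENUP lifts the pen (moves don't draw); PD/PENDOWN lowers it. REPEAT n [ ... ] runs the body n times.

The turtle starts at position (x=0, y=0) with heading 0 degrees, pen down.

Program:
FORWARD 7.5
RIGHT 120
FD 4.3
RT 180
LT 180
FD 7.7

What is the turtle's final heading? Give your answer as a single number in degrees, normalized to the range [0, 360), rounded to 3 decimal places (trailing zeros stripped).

Executing turtle program step by step:
Start: pos=(0,0), heading=0, pen down
FD 7.5: (0,0) -> (7.5,0) [heading=0, draw]
RT 120: heading 0 -> 240
FD 4.3: (7.5,0) -> (5.35,-3.724) [heading=240, draw]
RT 180: heading 240 -> 60
LT 180: heading 60 -> 240
FD 7.7: (5.35,-3.724) -> (1.5,-10.392) [heading=240, draw]
Final: pos=(1.5,-10.392), heading=240, 3 segment(s) drawn

Answer: 240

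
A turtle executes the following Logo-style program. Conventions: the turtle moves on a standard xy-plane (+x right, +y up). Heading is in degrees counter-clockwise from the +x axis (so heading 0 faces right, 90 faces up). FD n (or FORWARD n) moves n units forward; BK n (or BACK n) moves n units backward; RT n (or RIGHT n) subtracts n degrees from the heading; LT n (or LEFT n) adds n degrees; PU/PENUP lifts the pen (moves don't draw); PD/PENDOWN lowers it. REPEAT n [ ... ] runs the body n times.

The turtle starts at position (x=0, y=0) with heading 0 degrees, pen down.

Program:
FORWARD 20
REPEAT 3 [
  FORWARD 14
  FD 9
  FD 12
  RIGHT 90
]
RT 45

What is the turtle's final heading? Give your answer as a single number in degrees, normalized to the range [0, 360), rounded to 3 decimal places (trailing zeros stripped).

Answer: 45

Derivation:
Executing turtle program step by step:
Start: pos=(0,0), heading=0, pen down
FD 20: (0,0) -> (20,0) [heading=0, draw]
REPEAT 3 [
  -- iteration 1/3 --
  FD 14: (20,0) -> (34,0) [heading=0, draw]
  FD 9: (34,0) -> (43,0) [heading=0, draw]
  FD 12: (43,0) -> (55,0) [heading=0, draw]
  RT 90: heading 0 -> 270
  -- iteration 2/3 --
  FD 14: (55,0) -> (55,-14) [heading=270, draw]
  FD 9: (55,-14) -> (55,-23) [heading=270, draw]
  FD 12: (55,-23) -> (55,-35) [heading=270, draw]
  RT 90: heading 270 -> 180
  -- iteration 3/3 --
  FD 14: (55,-35) -> (41,-35) [heading=180, draw]
  FD 9: (41,-35) -> (32,-35) [heading=180, draw]
  FD 12: (32,-35) -> (20,-35) [heading=180, draw]
  RT 90: heading 180 -> 90
]
RT 45: heading 90 -> 45
Final: pos=(20,-35), heading=45, 10 segment(s) drawn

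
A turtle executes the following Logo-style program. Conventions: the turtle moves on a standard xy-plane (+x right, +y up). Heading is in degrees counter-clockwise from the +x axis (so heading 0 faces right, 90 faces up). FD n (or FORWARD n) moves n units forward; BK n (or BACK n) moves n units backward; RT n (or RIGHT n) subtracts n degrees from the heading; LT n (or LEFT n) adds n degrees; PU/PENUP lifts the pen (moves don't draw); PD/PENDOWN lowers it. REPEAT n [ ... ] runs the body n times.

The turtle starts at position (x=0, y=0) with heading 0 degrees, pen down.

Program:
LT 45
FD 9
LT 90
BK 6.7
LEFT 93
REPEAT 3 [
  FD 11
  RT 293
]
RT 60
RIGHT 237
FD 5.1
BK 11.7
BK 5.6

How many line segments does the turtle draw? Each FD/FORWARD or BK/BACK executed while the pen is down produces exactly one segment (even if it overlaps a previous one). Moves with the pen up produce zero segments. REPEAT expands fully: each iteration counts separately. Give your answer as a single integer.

Answer: 8

Derivation:
Executing turtle program step by step:
Start: pos=(0,0), heading=0, pen down
LT 45: heading 0 -> 45
FD 9: (0,0) -> (6.364,6.364) [heading=45, draw]
LT 90: heading 45 -> 135
BK 6.7: (6.364,6.364) -> (11.102,1.626) [heading=135, draw]
LT 93: heading 135 -> 228
REPEAT 3 [
  -- iteration 1/3 --
  FD 11: (11.102,1.626) -> (3.741,-6.548) [heading=228, draw]
  RT 293: heading 228 -> 295
  -- iteration 2/3 --
  FD 11: (3.741,-6.548) -> (8.39,-16.518) [heading=295, draw]
  RT 293: heading 295 -> 2
  -- iteration 3/3 --
  FD 11: (8.39,-16.518) -> (19.383,-16.134) [heading=2, draw]
  RT 293: heading 2 -> 69
]
RT 60: heading 69 -> 9
RT 237: heading 9 -> 132
FD 5.1: (19.383,-16.134) -> (15.971,-12.344) [heading=132, draw]
BK 11.7: (15.971,-12.344) -> (23.8,-21.038) [heading=132, draw]
BK 5.6: (23.8,-21.038) -> (27.547,-25.2) [heading=132, draw]
Final: pos=(27.547,-25.2), heading=132, 8 segment(s) drawn
Segments drawn: 8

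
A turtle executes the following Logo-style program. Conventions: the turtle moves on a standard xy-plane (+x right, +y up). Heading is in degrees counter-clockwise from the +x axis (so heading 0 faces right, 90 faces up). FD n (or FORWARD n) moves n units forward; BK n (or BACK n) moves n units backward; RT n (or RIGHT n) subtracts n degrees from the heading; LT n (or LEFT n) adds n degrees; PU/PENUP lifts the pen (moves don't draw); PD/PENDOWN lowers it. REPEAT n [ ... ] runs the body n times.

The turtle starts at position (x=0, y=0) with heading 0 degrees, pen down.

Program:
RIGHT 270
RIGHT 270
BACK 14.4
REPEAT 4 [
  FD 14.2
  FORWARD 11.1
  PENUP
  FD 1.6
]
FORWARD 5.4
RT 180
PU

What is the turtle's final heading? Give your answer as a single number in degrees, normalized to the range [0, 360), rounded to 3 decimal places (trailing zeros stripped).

Executing turtle program step by step:
Start: pos=(0,0), heading=0, pen down
RT 270: heading 0 -> 90
RT 270: heading 90 -> 180
BK 14.4: (0,0) -> (14.4,0) [heading=180, draw]
REPEAT 4 [
  -- iteration 1/4 --
  FD 14.2: (14.4,0) -> (0.2,0) [heading=180, draw]
  FD 11.1: (0.2,0) -> (-10.9,0) [heading=180, draw]
  PU: pen up
  FD 1.6: (-10.9,0) -> (-12.5,0) [heading=180, move]
  -- iteration 2/4 --
  FD 14.2: (-12.5,0) -> (-26.7,0) [heading=180, move]
  FD 11.1: (-26.7,0) -> (-37.8,0) [heading=180, move]
  PU: pen up
  FD 1.6: (-37.8,0) -> (-39.4,0) [heading=180, move]
  -- iteration 3/4 --
  FD 14.2: (-39.4,0) -> (-53.6,0) [heading=180, move]
  FD 11.1: (-53.6,0) -> (-64.7,0) [heading=180, move]
  PU: pen up
  FD 1.6: (-64.7,0) -> (-66.3,0) [heading=180, move]
  -- iteration 4/4 --
  FD 14.2: (-66.3,0) -> (-80.5,0) [heading=180, move]
  FD 11.1: (-80.5,0) -> (-91.6,0) [heading=180, move]
  PU: pen up
  FD 1.6: (-91.6,0) -> (-93.2,0) [heading=180, move]
]
FD 5.4: (-93.2,0) -> (-98.6,0) [heading=180, move]
RT 180: heading 180 -> 0
PU: pen up
Final: pos=(-98.6,0), heading=0, 3 segment(s) drawn

Answer: 0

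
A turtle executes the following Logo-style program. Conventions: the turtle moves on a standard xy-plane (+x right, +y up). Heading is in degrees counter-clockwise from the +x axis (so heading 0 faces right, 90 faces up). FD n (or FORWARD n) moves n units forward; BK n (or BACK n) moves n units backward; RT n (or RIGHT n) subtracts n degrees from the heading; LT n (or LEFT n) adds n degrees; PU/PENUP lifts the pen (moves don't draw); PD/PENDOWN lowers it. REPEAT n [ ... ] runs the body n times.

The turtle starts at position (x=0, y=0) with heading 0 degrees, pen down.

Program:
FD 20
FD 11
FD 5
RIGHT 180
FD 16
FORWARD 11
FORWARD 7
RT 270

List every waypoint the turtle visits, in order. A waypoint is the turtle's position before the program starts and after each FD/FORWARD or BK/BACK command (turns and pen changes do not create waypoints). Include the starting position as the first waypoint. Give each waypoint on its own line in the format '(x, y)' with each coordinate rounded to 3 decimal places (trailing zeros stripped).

Answer: (0, 0)
(20, 0)
(31, 0)
(36, 0)
(20, 0)
(9, 0)
(2, 0)

Derivation:
Executing turtle program step by step:
Start: pos=(0,0), heading=0, pen down
FD 20: (0,0) -> (20,0) [heading=0, draw]
FD 11: (20,0) -> (31,0) [heading=0, draw]
FD 5: (31,0) -> (36,0) [heading=0, draw]
RT 180: heading 0 -> 180
FD 16: (36,0) -> (20,0) [heading=180, draw]
FD 11: (20,0) -> (9,0) [heading=180, draw]
FD 7: (9,0) -> (2,0) [heading=180, draw]
RT 270: heading 180 -> 270
Final: pos=(2,0), heading=270, 6 segment(s) drawn
Waypoints (7 total):
(0, 0)
(20, 0)
(31, 0)
(36, 0)
(20, 0)
(9, 0)
(2, 0)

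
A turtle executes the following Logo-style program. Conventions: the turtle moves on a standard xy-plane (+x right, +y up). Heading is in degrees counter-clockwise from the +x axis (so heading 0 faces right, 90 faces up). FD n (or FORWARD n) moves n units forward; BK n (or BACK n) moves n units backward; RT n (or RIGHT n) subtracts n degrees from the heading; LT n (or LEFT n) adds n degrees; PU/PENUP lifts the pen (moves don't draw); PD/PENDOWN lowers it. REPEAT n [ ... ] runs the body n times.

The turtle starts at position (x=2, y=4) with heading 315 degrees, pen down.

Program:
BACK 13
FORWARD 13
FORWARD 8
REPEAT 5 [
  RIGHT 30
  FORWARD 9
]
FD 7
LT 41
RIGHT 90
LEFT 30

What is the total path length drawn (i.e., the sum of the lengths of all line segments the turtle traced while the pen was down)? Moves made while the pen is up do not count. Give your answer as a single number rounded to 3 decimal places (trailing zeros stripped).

Answer: 86

Derivation:
Executing turtle program step by step:
Start: pos=(2,4), heading=315, pen down
BK 13: (2,4) -> (-7.192,13.192) [heading=315, draw]
FD 13: (-7.192,13.192) -> (2,4) [heading=315, draw]
FD 8: (2,4) -> (7.657,-1.657) [heading=315, draw]
REPEAT 5 [
  -- iteration 1/5 --
  RT 30: heading 315 -> 285
  FD 9: (7.657,-1.657) -> (9.986,-10.35) [heading=285, draw]
  -- iteration 2/5 --
  RT 30: heading 285 -> 255
  FD 9: (9.986,-10.35) -> (7.657,-19.044) [heading=255, draw]
  -- iteration 3/5 --
  RT 30: heading 255 -> 225
  FD 9: (7.657,-19.044) -> (1.293,-25.407) [heading=225, draw]
  -- iteration 4/5 --
  RT 30: heading 225 -> 195
  FD 9: (1.293,-25.407) -> (-7.4,-27.737) [heading=195, draw]
  -- iteration 5/5 --
  RT 30: heading 195 -> 165
  FD 9: (-7.4,-27.737) -> (-16.094,-25.407) [heading=165, draw]
]
FD 7: (-16.094,-25.407) -> (-22.855,-23.596) [heading=165, draw]
LT 41: heading 165 -> 206
RT 90: heading 206 -> 116
LT 30: heading 116 -> 146
Final: pos=(-22.855,-23.596), heading=146, 9 segment(s) drawn

Segment lengths:
  seg 1: (2,4) -> (-7.192,13.192), length = 13
  seg 2: (-7.192,13.192) -> (2,4), length = 13
  seg 3: (2,4) -> (7.657,-1.657), length = 8
  seg 4: (7.657,-1.657) -> (9.986,-10.35), length = 9
  seg 5: (9.986,-10.35) -> (7.657,-19.044), length = 9
  seg 6: (7.657,-19.044) -> (1.293,-25.407), length = 9
  seg 7: (1.293,-25.407) -> (-7.4,-27.737), length = 9
  seg 8: (-7.4,-27.737) -> (-16.094,-25.407), length = 9
  seg 9: (-16.094,-25.407) -> (-22.855,-23.596), length = 7
Total = 86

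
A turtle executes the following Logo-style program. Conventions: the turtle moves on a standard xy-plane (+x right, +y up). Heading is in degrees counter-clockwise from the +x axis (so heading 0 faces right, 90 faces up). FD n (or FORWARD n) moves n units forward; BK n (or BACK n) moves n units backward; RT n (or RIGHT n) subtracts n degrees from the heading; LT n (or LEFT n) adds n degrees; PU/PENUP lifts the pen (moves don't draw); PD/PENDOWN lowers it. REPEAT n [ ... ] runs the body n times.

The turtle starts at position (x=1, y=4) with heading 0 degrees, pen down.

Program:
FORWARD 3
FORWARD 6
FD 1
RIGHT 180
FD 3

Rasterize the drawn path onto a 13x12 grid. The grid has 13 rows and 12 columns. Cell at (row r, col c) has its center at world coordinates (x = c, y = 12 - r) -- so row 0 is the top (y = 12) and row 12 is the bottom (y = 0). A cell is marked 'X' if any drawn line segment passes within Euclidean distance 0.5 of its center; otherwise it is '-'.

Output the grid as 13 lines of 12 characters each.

Answer: ------------
------------
------------
------------
------------
------------
------------
------------
-XXXXXXXXXXX
------------
------------
------------
------------

Derivation:
Segment 0: (1,4) -> (4,4)
Segment 1: (4,4) -> (10,4)
Segment 2: (10,4) -> (11,4)
Segment 3: (11,4) -> (8,4)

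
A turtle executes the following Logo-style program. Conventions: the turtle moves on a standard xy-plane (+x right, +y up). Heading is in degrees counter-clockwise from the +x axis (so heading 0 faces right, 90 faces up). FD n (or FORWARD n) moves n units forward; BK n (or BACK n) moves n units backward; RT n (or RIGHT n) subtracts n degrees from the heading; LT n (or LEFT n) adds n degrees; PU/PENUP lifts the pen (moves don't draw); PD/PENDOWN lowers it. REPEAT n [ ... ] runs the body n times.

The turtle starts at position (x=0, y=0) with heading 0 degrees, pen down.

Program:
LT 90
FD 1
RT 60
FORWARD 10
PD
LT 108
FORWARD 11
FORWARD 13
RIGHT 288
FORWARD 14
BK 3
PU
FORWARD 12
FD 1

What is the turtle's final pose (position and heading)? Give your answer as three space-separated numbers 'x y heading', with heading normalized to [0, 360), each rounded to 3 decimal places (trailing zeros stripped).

Executing turtle program step by step:
Start: pos=(0,0), heading=0, pen down
LT 90: heading 0 -> 90
FD 1: (0,0) -> (0,1) [heading=90, draw]
RT 60: heading 90 -> 30
FD 10: (0,1) -> (8.66,6) [heading=30, draw]
PD: pen down
LT 108: heading 30 -> 138
FD 11: (8.66,6) -> (0.486,13.36) [heading=138, draw]
FD 13: (0.486,13.36) -> (-9.175,22.059) [heading=138, draw]
RT 288: heading 138 -> 210
FD 14: (-9.175,22.059) -> (-21.3,15.059) [heading=210, draw]
BK 3: (-21.3,15.059) -> (-18.702,16.559) [heading=210, draw]
PU: pen up
FD 12: (-18.702,16.559) -> (-29.094,10.559) [heading=210, move]
FD 1: (-29.094,10.559) -> (-29.96,10.059) [heading=210, move]
Final: pos=(-29.96,10.059), heading=210, 6 segment(s) drawn

Answer: -29.96 10.059 210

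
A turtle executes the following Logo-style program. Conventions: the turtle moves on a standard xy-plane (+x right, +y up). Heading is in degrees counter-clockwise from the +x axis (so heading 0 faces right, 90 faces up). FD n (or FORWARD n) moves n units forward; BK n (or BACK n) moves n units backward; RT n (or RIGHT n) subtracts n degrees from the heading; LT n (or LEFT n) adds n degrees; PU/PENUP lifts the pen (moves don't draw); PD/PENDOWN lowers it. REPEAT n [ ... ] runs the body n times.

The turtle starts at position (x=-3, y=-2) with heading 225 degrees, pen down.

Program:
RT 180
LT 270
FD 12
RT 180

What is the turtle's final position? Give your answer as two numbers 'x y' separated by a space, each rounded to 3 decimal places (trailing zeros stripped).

Executing turtle program step by step:
Start: pos=(-3,-2), heading=225, pen down
RT 180: heading 225 -> 45
LT 270: heading 45 -> 315
FD 12: (-3,-2) -> (5.485,-10.485) [heading=315, draw]
RT 180: heading 315 -> 135
Final: pos=(5.485,-10.485), heading=135, 1 segment(s) drawn

Answer: 5.485 -10.485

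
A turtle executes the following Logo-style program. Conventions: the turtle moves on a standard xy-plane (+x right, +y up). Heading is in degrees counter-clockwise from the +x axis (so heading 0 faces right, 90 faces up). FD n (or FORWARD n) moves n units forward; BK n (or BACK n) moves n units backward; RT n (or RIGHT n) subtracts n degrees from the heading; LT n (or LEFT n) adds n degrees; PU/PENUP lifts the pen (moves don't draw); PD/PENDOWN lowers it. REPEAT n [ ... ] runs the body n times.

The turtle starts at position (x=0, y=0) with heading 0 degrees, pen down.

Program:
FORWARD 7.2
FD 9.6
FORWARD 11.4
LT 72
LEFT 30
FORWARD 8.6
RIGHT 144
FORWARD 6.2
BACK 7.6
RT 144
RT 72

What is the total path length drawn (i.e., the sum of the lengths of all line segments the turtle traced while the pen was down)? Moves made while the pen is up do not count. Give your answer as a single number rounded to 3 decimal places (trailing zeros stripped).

Executing turtle program step by step:
Start: pos=(0,0), heading=0, pen down
FD 7.2: (0,0) -> (7.2,0) [heading=0, draw]
FD 9.6: (7.2,0) -> (16.8,0) [heading=0, draw]
FD 11.4: (16.8,0) -> (28.2,0) [heading=0, draw]
LT 72: heading 0 -> 72
LT 30: heading 72 -> 102
FD 8.6: (28.2,0) -> (26.412,8.412) [heading=102, draw]
RT 144: heading 102 -> 318
FD 6.2: (26.412,8.412) -> (31.019,4.263) [heading=318, draw]
BK 7.6: (31.019,4.263) -> (25.372,9.349) [heading=318, draw]
RT 144: heading 318 -> 174
RT 72: heading 174 -> 102
Final: pos=(25.372,9.349), heading=102, 6 segment(s) drawn

Segment lengths:
  seg 1: (0,0) -> (7.2,0), length = 7.2
  seg 2: (7.2,0) -> (16.8,0), length = 9.6
  seg 3: (16.8,0) -> (28.2,0), length = 11.4
  seg 4: (28.2,0) -> (26.412,8.412), length = 8.6
  seg 5: (26.412,8.412) -> (31.019,4.263), length = 6.2
  seg 6: (31.019,4.263) -> (25.372,9.349), length = 7.6
Total = 50.6

Answer: 50.6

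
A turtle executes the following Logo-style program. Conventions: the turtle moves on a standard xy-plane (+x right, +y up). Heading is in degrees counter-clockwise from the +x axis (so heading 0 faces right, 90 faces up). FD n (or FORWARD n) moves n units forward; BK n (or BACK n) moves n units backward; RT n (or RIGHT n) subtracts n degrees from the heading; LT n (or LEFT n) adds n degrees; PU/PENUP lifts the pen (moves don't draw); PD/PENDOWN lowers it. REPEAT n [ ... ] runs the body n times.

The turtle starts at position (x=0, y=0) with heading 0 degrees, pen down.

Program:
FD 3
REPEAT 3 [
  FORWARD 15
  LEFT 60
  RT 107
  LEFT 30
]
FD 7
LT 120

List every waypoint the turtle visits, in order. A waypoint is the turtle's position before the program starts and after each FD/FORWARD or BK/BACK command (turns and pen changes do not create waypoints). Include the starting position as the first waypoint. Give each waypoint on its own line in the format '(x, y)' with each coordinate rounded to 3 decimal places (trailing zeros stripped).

Answer: (0, 0)
(3, 0)
(18, 0)
(32.345, -4.386)
(44.78, -12.773)
(49.185, -18.213)

Derivation:
Executing turtle program step by step:
Start: pos=(0,0), heading=0, pen down
FD 3: (0,0) -> (3,0) [heading=0, draw]
REPEAT 3 [
  -- iteration 1/3 --
  FD 15: (3,0) -> (18,0) [heading=0, draw]
  LT 60: heading 0 -> 60
  RT 107: heading 60 -> 313
  LT 30: heading 313 -> 343
  -- iteration 2/3 --
  FD 15: (18,0) -> (32.345,-4.386) [heading=343, draw]
  LT 60: heading 343 -> 43
  RT 107: heading 43 -> 296
  LT 30: heading 296 -> 326
  -- iteration 3/3 --
  FD 15: (32.345,-4.386) -> (44.78,-12.773) [heading=326, draw]
  LT 60: heading 326 -> 26
  RT 107: heading 26 -> 279
  LT 30: heading 279 -> 309
]
FD 7: (44.78,-12.773) -> (49.185,-18.213) [heading=309, draw]
LT 120: heading 309 -> 69
Final: pos=(49.185,-18.213), heading=69, 5 segment(s) drawn
Waypoints (6 total):
(0, 0)
(3, 0)
(18, 0)
(32.345, -4.386)
(44.78, -12.773)
(49.185, -18.213)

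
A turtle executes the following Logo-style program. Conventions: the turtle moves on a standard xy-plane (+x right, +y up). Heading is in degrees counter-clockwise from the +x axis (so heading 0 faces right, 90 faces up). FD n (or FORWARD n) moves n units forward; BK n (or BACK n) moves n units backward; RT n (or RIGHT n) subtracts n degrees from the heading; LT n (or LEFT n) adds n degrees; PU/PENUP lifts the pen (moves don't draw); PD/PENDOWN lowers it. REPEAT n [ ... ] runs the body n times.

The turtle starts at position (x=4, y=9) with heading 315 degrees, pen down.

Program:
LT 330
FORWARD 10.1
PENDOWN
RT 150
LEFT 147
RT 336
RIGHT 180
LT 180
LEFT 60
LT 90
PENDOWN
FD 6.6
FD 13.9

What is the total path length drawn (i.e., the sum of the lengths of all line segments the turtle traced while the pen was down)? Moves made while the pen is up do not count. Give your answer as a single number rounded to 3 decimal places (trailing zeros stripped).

Executing turtle program step by step:
Start: pos=(4,9), heading=315, pen down
LT 330: heading 315 -> 285
FD 10.1: (4,9) -> (6.614,-0.756) [heading=285, draw]
PD: pen down
RT 150: heading 285 -> 135
LT 147: heading 135 -> 282
RT 336: heading 282 -> 306
RT 180: heading 306 -> 126
LT 180: heading 126 -> 306
LT 60: heading 306 -> 6
LT 90: heading 6 -> 96
PD: pen down
FD 6.6: (6.614,-0.756) -> (5.924,5.808) [heading=96, draw]
FD 13.9: (5.924,5.808) -> (4.471,19.632) [heading=96, draw]
Final: pos=(4.471,19.632), heading=96, 3 segment(s) drawn

Segment lengths:
  seg 1: (4,9) -> (6.614,-0.756), length = 10.1
  seg 2: (6.614,-0.756) -> (5.924,5.808), length = 6.6
  seg 3: (5.924,5.808) -> (4.471,19.632), length = 13.9
Total = 30.6

Answer: 30.6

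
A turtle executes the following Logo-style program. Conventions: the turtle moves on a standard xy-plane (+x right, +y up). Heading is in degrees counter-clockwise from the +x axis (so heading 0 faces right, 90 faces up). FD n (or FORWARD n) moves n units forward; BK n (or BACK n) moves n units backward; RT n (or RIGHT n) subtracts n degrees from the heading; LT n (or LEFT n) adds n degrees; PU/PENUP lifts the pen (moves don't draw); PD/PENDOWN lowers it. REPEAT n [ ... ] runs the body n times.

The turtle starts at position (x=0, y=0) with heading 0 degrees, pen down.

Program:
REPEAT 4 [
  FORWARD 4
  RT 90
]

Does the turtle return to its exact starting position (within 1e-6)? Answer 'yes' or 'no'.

Executing turtle program step by step:
Start: pos=(0,0), heading=0, pen down
REPEAT 4 [
  -- iteration 1/4 --
  FD 4: (0,0) -> (4,0) [heading=0, draw]
  RT 90: heading 0 -> 270
  -- iteration 2/4 --
  FD 4: (4,0) -> (4,-4) [heading=270, draw]
  RT 90: heading 270 -> 180
  -- iteration 3/4 --
  FD 4: (4,-4) -> (0,-4) [heading=180, draw]
  RT 90: heading 180 -> 90
  -- iteration 4/4 --
  FD 4: (0,-4) -> (0,0) [heading=90, draw]
  RT 90: heading 90 -> 0
]
Final: pos=(0,0), heading=0, 4 segment(s) drawn

Start position: (0, 0)
Final position: (0, 0)
Distance = 0; < 1e-6 -> CLOSED

Answer: yes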